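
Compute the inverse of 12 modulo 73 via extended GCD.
Extended GCD: 12(-6) + 73(1) = 1. So 12^(-1) ≡ -6 ≡ 67 mod 73. Verify: 12 × 67 = 804 ≡ 1 mod 73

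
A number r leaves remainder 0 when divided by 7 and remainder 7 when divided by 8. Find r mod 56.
M = 7 × 8 = 56. M₁ = 8, y₁ ≡ 1 mod 7. M₂ = 7, y₂ ≡ 7 mod 8. r = 0×8×1 + 7×7×7 ≡ 7 mod 56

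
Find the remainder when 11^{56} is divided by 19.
By Fermat: 11^{18} ≡ 1 (mod 19). 56 = 3×18 + 2. So 11^{56} ≡ 11^{2} ≡ 7 (mod 19)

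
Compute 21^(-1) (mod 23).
Since 23 is prime, by Fermat 21^(-1) ≡ 21^{21} ≡ 11 (mod 23). Verify: 21 × 11 = 231 ≡ 1 (mod 23)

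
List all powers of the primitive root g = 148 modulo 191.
148^1, 148^2, ..., 148^{190} mod 191: [148, 130, 140, 92, 55, 118, 83, 60, 94, 160, 187, 172, 53, 13, 14, 162, 101, 50, 142, 6, 124, 16, 76, 170, 139, 135, 116, 169, 182, 5, 167, 77, 127, 78, 84, 17, 33, 109, 88, 36, 171, 96, 74, 65, 70, 46, 123, 59, 137, 30, 47, 80, 189, 86, 122, 102, 7, 81, 146, 25, 71, 3, 62, 8, 38, 85, 165, 163, 58, 180, 91, 98, 179, 134, 159, 39, 42, 104, 112, 150, 44, 18, 181, 48, 37, 128, 35, 23, 157, 125, 164, 15, 119, 40, 190, 43, 61, 51, 99, 136, 73, 108, 131, 97, 31, 4, 19, 138, 178, 177, 29, 90, 141, 49, 185, 67, 175, 115, 21, 52, 56, 75, 22, 9, 186, 24, 114, 64, 113, 107, 174, 158, 82, 103, 155, 20, 95, 117, 126, 121, 145, 68, 132, 54, 161, 144, 111, 2, 105, 69, 89, 184, 110, 45, 166, 120, 188, 129, 183, 153, 106, 26, 28, 133, 11, 100, 93, 12, 57, 32, 152, 149, 87, 79, 41, 147, 173, 10, 143, 154, 63, 156, 168, 34, 66, 27, 176, 72, 151, 1]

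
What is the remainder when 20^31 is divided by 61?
By repeated squaring mod 61: 20^{1}≡20, 20^{2}≡34, 20^{4}≡58, 20^{8}≡9, 20^{16}≡20. Then 20^{31} = 20^{16+8+4+2+1} ≡ 20 × 9 × 58 × 34 × 20 ≡ 20 mod 61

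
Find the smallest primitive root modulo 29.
g = 2. For each prime q|28: 2^{14}≡28, 2^{4}≡16, none ≡ 1, so ord_29(2) = 28 and 2 is a primitive root.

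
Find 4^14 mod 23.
By repeated squaring mod 23: 4^{1}≡4, 4^{2}≡16, 4^{4}≡3, 4^{8}≡9. Then 4^{14} = 4^{8+4+2} ≡ 9 × 3 × 16 ≡ 18 mod 23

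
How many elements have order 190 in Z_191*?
Number of primitive roots mod 191 = φ(p-1) = φ(190) = 72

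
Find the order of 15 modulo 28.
Powers of 15 mod 28: 15^1≡15, 15^2≡1. Order = 2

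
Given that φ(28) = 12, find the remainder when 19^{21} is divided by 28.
By Euler: 19^{12} ≡ 1 (mod 28) since gcd(19, 28) = 1. 21 = 1×12 + 9. So 19^{21} ≡ 19^{9} ≡ 27 (mod 28)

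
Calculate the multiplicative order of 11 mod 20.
Powers of 11 mod 20: 11^1≡11, 11^2≡1. Order = 2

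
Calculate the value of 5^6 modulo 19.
By repeated squaring (mod 19): 5^{1}≡5, 5^{2}≡6, 5^{4}≡17. Then 5^{6} = 5^{4+2} ≡ 17 × 6 ≡ 7 (mod 19)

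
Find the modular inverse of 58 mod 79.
Since 79 is prime, by Fermat 58^(-1) ≡ 58^{77} ≡ 15 mod 79. Verify: 58 × 15 = 870 ≡ 1 mod 79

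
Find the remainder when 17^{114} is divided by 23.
By Fermat: 17^{22} ≡ 1 (mod 23). 114 = 5×22 + 4. So 17^{114} ≡ 17^{4} ≡ 8 (mod 23)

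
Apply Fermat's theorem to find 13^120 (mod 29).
By Fermat: 13^{28} ≡ 1 (mod 29). 120 = 4×28 + 8. So 13^{120} ≡ 13^{8} ≡ 16 (mod 29)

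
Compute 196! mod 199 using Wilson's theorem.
(198)! = (196)! × (197) × (198) ≡ -1 mod 199. So (196)! ≡ -1 × [(198)(197)]^(-1) ≡ 99 mod 199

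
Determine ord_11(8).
Powers of 8 mod 11: 8^1≡8, 8^2≡9, 8^3≡6, 8^4≡4, 8^5≡10, 8^6≡3, 8^7≡2, 8^8≡5, 8^9≡7, 8^10≡1. So the order of 8 is 10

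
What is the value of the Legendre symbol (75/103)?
(75/103) = 75^{51} mod 103 = -1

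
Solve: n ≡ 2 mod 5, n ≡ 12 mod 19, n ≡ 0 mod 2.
M = 5 × 19 × 2 = 190. M₁ = 38, y₁ ≡ 2 mod 5. M₂ = 10, y₂ ≡ 2 mod 19. M₃ = 95, y₃ ≡ 1 mod 2. n = 2×38×2 + 12×10×2 + 0×95×1 ≡ 12 mod 190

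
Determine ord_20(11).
Powers of 11 mod 20: 11^1≡11, 11^2≡1. So the order of 11 is 2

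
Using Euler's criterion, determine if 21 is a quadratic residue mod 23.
By Euler's criterion: 21^{11} ≡ 22 (mod 23). Since this equals -1 (≡ 22), 21 is not a QR.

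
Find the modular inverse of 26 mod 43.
Since 43 is prime, by Fermat 26^(-1) ≡ 26^{41} ≡ 5 (mod 43). Verify: 26 × 5 = 130 ≡ 1 (mod 43)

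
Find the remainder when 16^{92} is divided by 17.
By Fermat: 16^{16} ≡ 1 mod 17. 92 = 5×16 + 12. So 16^{92} ≡ 16^{12} ≡ 1 mod 17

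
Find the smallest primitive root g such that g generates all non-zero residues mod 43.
g = 3. For each prime q|42: 3^{21}≡42, 3^{14}≡36, 3^{6}≡41, none ≡ 1, so ord_43(3) = 42 and 3 is a primitive root.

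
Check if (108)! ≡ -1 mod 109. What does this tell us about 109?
(108)! mod 109 = 108. Since this equals -1 mod 109, Wilson confirms 109 is prime.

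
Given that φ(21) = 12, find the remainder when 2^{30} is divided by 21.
By Euler: 2^{12} ≡ 1 (mod 21) since gcd(2, 21) = 1. 30 = 2×12 + 6. So 2^{30} ≡ 2^{6} ≡ 1 (mod 21)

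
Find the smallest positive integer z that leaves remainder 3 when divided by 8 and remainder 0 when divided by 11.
M = 8 × 11 = 88. M₁ = 11, y₁ ≡ 3 mod 8. M₂ = 8, y₂ ≡ 7 mod 11. z = 3×11×3 + 0×8×7 ≡ 11 mod 88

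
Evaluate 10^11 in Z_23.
By repeated squaring mod 23: 10^{1}≡10, 10^{2}≡8, 10^{4}≡18, 10^{8}≡2. Then 10^{11} = 10^{8+2+1} ≡ 2 × 8 × 10 ≡ 22 mod 23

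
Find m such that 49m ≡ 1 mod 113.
Since 113 is prime, by Fermat 49^(-1) ≡ 49^{111} ≡ 30 mod 113. Verify: 49 × 30 = 1470 ≡ 1 mod 113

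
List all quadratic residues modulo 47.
Squares in Z_47*: {1, 2, 3, 4, 6, 7, 8, 9, 12, 14, 16, 17, 18, 21, 24, 25, 27, 28, 32, 34, 36, 37, 42}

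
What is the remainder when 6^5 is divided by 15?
By repeated squaring mod 15: 6^{1}≡6, 6^{2}≡6, 6^{4}≡6. Then 6^{5} = 6^{4+1} ≡ 6 × 6 ≡ 6 mod 15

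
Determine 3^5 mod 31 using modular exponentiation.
By repeated squaring (mod 31): 3^{1}≡3, 3^{2}≡9, 3^{4}≡19. Then 3^{5} = 3^{4+1} ≡ 19 × 3 ≡ 26 (mod 31)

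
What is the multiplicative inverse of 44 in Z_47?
Since 47 is prime, by Fermat 44^(-1) ≡ 44^{45} ≡ 31 (mod 47). Verify: 44 × 31 = 1364 ≡ 1 (mod 47)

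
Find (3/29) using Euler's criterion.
(3/29) = 3^{14} mod 29 = -1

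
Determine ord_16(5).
Powers of 5 mod 16: 5^1≡5, 5^2≡9, 5^3≡13, 5^4≡1. So the order of 5 is 4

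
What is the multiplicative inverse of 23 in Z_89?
Since 89 is prime, by Fermat 23^(-1) ≡ 23^{87} ≡ 31 mod 89. Verify: 23 × 31 = 713 ≡ 1 mod 89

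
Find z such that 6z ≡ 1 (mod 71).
Since 71 is prime, by Fermat 6^(-1) ≡ 6^{69} ≡ 12 (mod 71). Verify: 6 × 12 = 72 ≡ 1 (mod 71)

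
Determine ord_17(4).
Powers of 4 mod 17: 4^1≡4, 4^2≡16, 4^3≡13, 4^4≡1. Order = 4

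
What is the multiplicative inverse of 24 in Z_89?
Since 89 is prime, by Fermat 24^(-1) ≡ 24^{87} ≡ 26 mod 89. Verify: 24 × 26 = 624 ≡ 1 mod 89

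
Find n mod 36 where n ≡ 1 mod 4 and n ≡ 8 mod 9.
M = 4 × 9 = 36. M₁ = 9, y₁ ≡ 1 mod 4. M₂ = 4, y₂ ≡ 7 mod 9. n = 1×9×1 + 8×4×7 ≡ 17 mod 36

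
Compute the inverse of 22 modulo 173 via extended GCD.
Extended GCD: 22(-55) + 173(7) = 1. So 22^(-1) ≡ -55 ≡ 118 (mod 173). Verify: 22 × 118 = 2596 ≡ 1 (mod 173)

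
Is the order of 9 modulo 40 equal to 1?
Powers of 9 mod 40: 9^1≡9, 9^2≡1. 9^1≡9≢1, so ord ≠ 1. No, the actual order is 2.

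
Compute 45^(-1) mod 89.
Since 89 is prime, by Fermat 45^(-1) ≡ 45^{87} ≡ 2 mod 89. Verify: 45 × 2 = 90 ≡ 1 mod 89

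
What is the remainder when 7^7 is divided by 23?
By repeated squaring (mod 23): 7^{1}≡7, 7^{2}≡3, 7^{4}≡9. Then 7^{7} = 7^{4+2+1} ≡ 9 × 3 × 7 ≡ 5 (mod 23)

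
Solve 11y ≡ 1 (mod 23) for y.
Since 23 is prime, by Fermat 11^(-1) ≡ 11^{21} ≡ 21 (mod 23). Verify: 11 × 21 = 231 ≡ 1 (mod 23)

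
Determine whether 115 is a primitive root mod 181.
ord_181(115) divides 180. For each prime q|180: 115^{90}≡180, 115^{60}≡132, 115^{36}≡135, none ≡ 1. So 115 has order 180 and is a primitive root mod 181.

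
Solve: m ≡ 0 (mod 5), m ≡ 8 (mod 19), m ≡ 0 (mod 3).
M = 5 × 19 × 3 = 285. M₁ = 57, y₁ ≡ 3 (mod 5). M₂ = 15, y₂ ≡ 14 (mod 19). M₃ = 95, y₃ ≡ 2 (mod 3). m = 0×57×3 + 8×15×14 + 0×95×2 ≡ 255 (mod 285)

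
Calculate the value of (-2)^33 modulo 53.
By repeated squaring (mod 53): (-2)^{1}≡51, (-2)^{2}≡4, (-2)^{4}≡16, (-2)^{8}≡44, (-2)^{16}≡28, (-2)^{32}≡42. Then (-2)^{33} = (-2)^{32+1} ≡ 42 × 51 ≡ 22 (mod 53)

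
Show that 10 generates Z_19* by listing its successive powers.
10^1, 10^2, ..., 10^{18} mod 19: [10, 5, 12, 6, 3, 11, 15, 17, 18, 9, 14, 7, 13, 16, 8, 4, 2, 1]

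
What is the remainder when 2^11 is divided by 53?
By repeated squaring mod 53: 2^{1}≡2, 2^{2}≡4, 2^{4}≡16, 2^{8}≡44. Then 2^{11} = 2^{8+2+1} ≡ 44 × 4 × 2 ≡ 34 mod 53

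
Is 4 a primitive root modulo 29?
4^{14} ≡ 1 mod 29 and 14 < 28, so ord_29(4) = 14 ≠ 28 and 4 is not a primitive root.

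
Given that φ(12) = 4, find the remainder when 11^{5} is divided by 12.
By Euler: 11^{4} ≡ 1 mod 12 since gcd(11, 12) = 1. 5 = 1×4 + 1. So 11^{5} ≡ 11^{1} ≡ 11 mod 12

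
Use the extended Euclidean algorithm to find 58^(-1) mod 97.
Extended GCD: 58(-5) + 97(3) = 1. So 58^(-1) ≡ -5 ≡ 92 mod 97. Verify: 58 × 92 = 5336 ≡ 1 mod 97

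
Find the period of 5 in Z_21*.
Powers of 5 mod 21: 5^1≡5, 5^2≡4, 5^3≡20, 5^4≡16, 5^5≡17, 5^6≡1. ord_21(5) = 6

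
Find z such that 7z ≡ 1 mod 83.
Since 83 is prime, by Fermat 7^(-1) ≡ 7^{81} ≡ 12 mod 83. Verify: 7 × 12 = 84 ≡ 1 mod 83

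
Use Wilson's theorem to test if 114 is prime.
(113)! mod 114 = 0. Since 0 ≢ -1 (mod 114), 114 is not prime.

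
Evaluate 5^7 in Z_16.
By repeated squaring mod 16: 5^{1}≡5, 5^{2}≡9, 5^{4}≡1. Then 5^{7} = 5^{4+2+1} ≡ 1 × 9 × 5 ≡ 13 mod 16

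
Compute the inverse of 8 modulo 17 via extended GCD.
Extended GCD: 8(-2) + 17(1) = 1. So 8^(-1) ≡ -2 ≡ 15 (mod 17). Verify: 8 × 15 = 120 ≡ 1 (mod 17)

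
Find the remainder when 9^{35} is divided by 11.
By Fermat: 9^{10} ≡ 1 mod 11. 35 = 3×10 + 5. So 9^{35} ≡ 9^{5} ≡ 1 mod 11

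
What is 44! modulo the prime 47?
(46)! = (44)! × (45) × (46) ≡ -1 (mod 47). So (44)! ≡ -1 × [(46)(45)]^(-1) ≡ 23 (mod 47)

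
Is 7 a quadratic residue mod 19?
By Euler's criterion: 7^{9} ≡ 1 mod 19. Since this equals 1, 7 is a QR.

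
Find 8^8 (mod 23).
By repeated squaring (mod 23): 8^{1}≡8, 8^{2}≡18, 8^{4}≡2, 8^{8}≡4. So 8^{8} ≡ 4 (mod 23)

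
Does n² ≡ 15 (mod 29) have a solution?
By Euler's criterion: 15^{14} ≡ 28 (mod 29). Since this equals -1 (≡ 28), 15 is not a QR.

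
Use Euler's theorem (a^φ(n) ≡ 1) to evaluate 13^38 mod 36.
By Euler: 13^{12} ≡ 1 (mod 36) since gcd(13, 36) = 1. 38 = 3×12 + 2. So 13^{38} ≡ 13^{2} ≡ 25 (mod 36)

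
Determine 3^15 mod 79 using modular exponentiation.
By repeated squaring mod 79: 3^{1}≡3, 3^{2}≡9, 3^{4}≡2, 3^{8}≡4. Then 3^{15} = 3^{8+4+2+1} ≡ 4 × 2 × 9 × 3 ≡ 58 mod 79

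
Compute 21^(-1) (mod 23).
Since 23 is prime, by Fermat 21^(-1) ≡ 21^{21} ≡ 11 (mod 23). Verify: 21 × 11 = 231 ≡ 1 (mod 23)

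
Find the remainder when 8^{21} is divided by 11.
By Fermat: 8^{10} ≡ 1 mod 11. 21 = 2×10 + 1. So 8^{21} ≡ 8^{1} ≡ 8 mod 11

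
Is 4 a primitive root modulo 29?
4^{14} ≡ 1 mod 29 and 14 < 28, so ord_29(4) = 14 ≠ 28 and 4 is not a primitive root.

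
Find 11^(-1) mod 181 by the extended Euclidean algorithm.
Extended GCD: 11(33) + 181(-2) = 1. So 11^(-1) ≡ 33 mod 181. Verify: 11 × 33 = 363 ≡ 1 mod 181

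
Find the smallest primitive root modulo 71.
g = 7. Powers: [7, 49, 59, 58, 51, 2, 14, 27, 47, 45, ...] generates all 70 non-zero residues.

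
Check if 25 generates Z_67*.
25^{11} ≡ 1 (mod 67) and 11 < 66, so ord_67(25) = 11 ≠ 66 and 25 is not a primitive root.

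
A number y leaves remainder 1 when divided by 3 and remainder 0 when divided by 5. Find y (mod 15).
M = 3 × 5 = 15. M₁ = 5, y₁ ≡ 2 (mod 3). M₂ = 3, y₂ ≡ 2 (mod 5). y = 1×5×2 + 0×3×2 ≡ 10 (mod 15)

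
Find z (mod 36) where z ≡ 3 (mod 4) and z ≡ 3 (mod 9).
M = 4 × 9 = 36. M₁ = 9, y₁ ≡ 1 (mod 4). M₂ = 4, y₂ ≡ 7 (mod 9). z = 3×9×1 + 3×4×7 ≡ 3 (mod 36)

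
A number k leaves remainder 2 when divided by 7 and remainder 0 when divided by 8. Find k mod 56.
M = 7 × 8 = 56. M₁ = 8, y₁ ≡ 1 mod 7. M₂ = 7, y₂ ≡ 7 mod 8. k = 2×8×1 + 0×7×7 ≡ 16 mod 56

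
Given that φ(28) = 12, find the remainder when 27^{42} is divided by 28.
By Euler: 27^{12} ≡ 1 mod 28 since gcd(27, 28) = 1. 42 = 3×12 + 6. So 27^{42} ≡ 27^{6} ≡ 1 mod 28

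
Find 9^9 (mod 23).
By repeated squaring (mod 23): 9^{1}≡9, 9^{2}≡12, 9^{4}≡6, 9^{8}≡13. Then 9^{9} = 9^{8+1} ≡ 13 × 9 ≡ 2 (mod 23)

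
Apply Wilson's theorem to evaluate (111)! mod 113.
(112)! = (111)! × (112) ≡ -1 mod 113. So (111)! ≡ -1 × (112)^(-1) ≡ (-1)×(-1) = 1 mod 113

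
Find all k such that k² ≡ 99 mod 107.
The square roots of 99 mod 107 are 62 and 45. Verify: 62² = 3844 ≡ 99 mod 107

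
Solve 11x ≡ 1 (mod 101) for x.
Since 101 is prime, by Fermat 11^(-1) ≡ 11^{99} ≡ 46 (mod 101). Verify: 11 × 46 = 506 ≡ 1 (mod 101)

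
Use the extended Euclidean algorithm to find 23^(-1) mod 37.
Extended GCD: 23(-8) + 37(5) = 1. So 23^(-1) ≡ -8 ≡ 29 mod 37. Verify: 23 × 29 = 667 ≡ 1 mod 37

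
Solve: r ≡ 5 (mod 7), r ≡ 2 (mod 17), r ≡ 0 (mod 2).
M = 7 × 17 × 2 = 238. M₁ = 34, y₁ ≡ 6 (mod 7). M₂ = 14, y₂ ≡ 11 (mod 17). M₃ = 119, y₃ ≡ 1 (mod 2). r = 5×34×6 + 2×14×11 + 0×119×1 ≡ 138 (mod 238)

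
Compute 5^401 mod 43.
Using Fermat: 5^{42} ≡ 1 (mod 43). 401 ≡ 23 (mod 42). So 5^{401} ≡ 5^{23} ≡ 18 (mod 43)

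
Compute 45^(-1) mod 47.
Since 47 is prime, by Fermat 45^(-1) ≡ 45^{45} ≡ 23 mod 47. Verify: 45 × 23 = 1035 ≡ 1 mod 47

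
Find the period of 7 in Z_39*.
Powers of 7 mod 39: 7^1≡7, 7^2≡10, 7^3≡31, 7^4≡22, 7^5≡37, 7^6≡25, 7^7≡19, 7^8≡16, 7^9≡34, 7^10≡4, 7^11≡28, 7^12≡1. So the order of 7 is 12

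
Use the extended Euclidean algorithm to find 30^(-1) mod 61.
Extended GCD: 30(-2) + 61(1) = 1. So 30^(-1) ≡ -2 ≡ 59 (mod 61). Verify: 30 × 59 = 1770 ≡ 1 (mod 61)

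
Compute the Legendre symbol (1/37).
(1/37) = 1^{18} mod 37 = 1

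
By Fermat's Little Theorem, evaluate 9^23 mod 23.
By Fermat: 9^{22} ≡ 1 mod 23. So 9^{23} = 9^{22} · 9^{1} ≡ 9^{1} ≡ 9 mod 23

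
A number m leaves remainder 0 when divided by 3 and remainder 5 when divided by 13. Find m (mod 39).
M = 3 × 13 = 39. M₁ = 13, y₁ ≡ 1 (mod 3). M₂ = 3, y₂ ≡ 9 (mod 13). m = 0×13×1 + 5×3×9 ≡ 18 (mod 39)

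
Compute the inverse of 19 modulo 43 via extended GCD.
Extended GCD: 19(-9) + 43(4) = 1. So 19^(-1) ≡ -9 ≡ 34 mod 43. Verify: 19 × 34 = 646 ≡ 1 mod 43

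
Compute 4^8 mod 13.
By repeated squaring (mod 13): 4^{1}≡4, 4^{2}≡3, 4^{4}≡9, 4^{8}≡3. So 4^{8} ≡ 3 (mod 13)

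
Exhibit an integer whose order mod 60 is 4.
7 has order 4 mod 60 since 7^{4} ≡ 1 mod 60 and no smaller power works.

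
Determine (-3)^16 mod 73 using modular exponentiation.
By repeated squaring mod 73: (-3)^{1}≡70, (-3)^{2}≡9, (-3)^{4}≡8, (-3)^{8}≡64, (-3)^{16}≡8. So (-3)^{16} ≡ 8 mod 73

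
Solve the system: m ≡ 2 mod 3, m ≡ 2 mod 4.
M = 3 × 4 = 12. M₁ = 4, y₁ ≡ 1 mod 3. M₂ = 3, y₂ ≡ 3 mod 4. m = 2×4×1 + 2×3×3 ≡ 2 mod 12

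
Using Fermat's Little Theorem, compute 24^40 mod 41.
By Fermat's Little Theorem, 24^{40} ≡ 1 mod 41 since 41 is prime and gcd(24, 41) = 1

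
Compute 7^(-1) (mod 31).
Since 31 is prime, by Fermat 7^(-1) ≡ 7^{29} ≡ 9 (mod 31). Verify: 7 × 9 = 63 ≡ 1 (mod 31)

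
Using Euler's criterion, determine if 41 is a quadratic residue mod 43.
By Euler's criterion: 41^{21} ≡ 1 (mod 43). Since this equals 1, 41 is a QR.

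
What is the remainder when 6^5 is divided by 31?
By repeated squaring mod 31: 6^{1}≡6, 6^{2}≡5, 6^{4}≡25. Then 6^{5} = 6^{4+1} ≡ 25 × 6 ≡ 26 mod 31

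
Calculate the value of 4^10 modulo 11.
Using Fermat: 4^{10} ≡ 1 mod 11. 10 ≡ 0 mod 10. So 4^{10} ≡ 4^{0} ≡ 1 mod 11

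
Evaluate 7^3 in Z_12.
7^{3} = 343 ≡ 7 (mod 12)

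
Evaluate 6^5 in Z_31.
By repeated squaring (mod 31): 6^{1}≡6, 6^{2}≡5, 6^{4}≡25. Then 6^{5} = 6^{4+1} ≡ 25 × 6 ≡ 26 (mod 31)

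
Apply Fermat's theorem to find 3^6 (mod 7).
By Fermat's Little Theorem, 3^{6} ≡ 1 (mod 7) since 7 is prime and gcd(3, 7) = 1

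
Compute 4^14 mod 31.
By repeated squaring mod 31: 4^{1}≡4, 4^{2}≡16, 4^{4}≡8, 4^{8}≡2. Then 4^{14} = 4^{8+4+2} ≡ 2 × 8 × 16 ≡ 8 mod 31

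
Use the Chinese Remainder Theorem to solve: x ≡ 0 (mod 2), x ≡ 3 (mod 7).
M = 2 × 7 = 14. M₁ = 7, y₁ ≡ 1 (mod 2). M₂ = 2, y₂ ≡ 4 (mod 7). x = 0×7×1 + 3×2×4 ≡ 10 (mod 14)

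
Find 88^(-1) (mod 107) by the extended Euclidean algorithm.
Extended GCD: 88(45) + 107(-37) = 1. So 88^(-1) ≡ 45 (mod 107). Verify: 88 × 45 = 3960 ≡ 1 (mod 107)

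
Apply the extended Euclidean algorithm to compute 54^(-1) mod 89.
Extended GCD: 54(-28) + 89(17) = 1. So 54^(-1) ≡ -28 ≡ 61 mod 89. Verify: 54 × 61 = 3294 ≡ 1 mod 89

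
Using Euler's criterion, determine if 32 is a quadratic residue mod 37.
By Euler's criterion: 32^{18} ≡ 36 (mod 37). Since this equals -1 (≡ 36), 32 is not a QR.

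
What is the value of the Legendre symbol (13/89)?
(13/89) = 13^{44} mod 89 = -1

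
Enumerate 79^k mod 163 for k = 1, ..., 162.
79^1, 79^2, ..., 79^{162} mod 163: [79, 47, 127, 90, 101, 155, 20, 113, 125, 95, 7, 64, 3, 74, 141, 55, 107, 140, 139, 60, 13, 49, 122, 21, 29, 9, 59, 97, 2, 158, 94, 91, 17, 39, 147, 40, 63, 87, 27, 14, 128, 6, 148, 119, 110, 51, 117, 115, 120, 26, 98, 81, 42, 58, 18, 118, 31, 4, 153, 25, 19, 34, 78, 131, 80, 126, 11, 54, 28, 93, 12, 133, 75, 57, 102, 71, 67, 77, 52, 33, 162, 84, 116, 36, 73, 62, 8, 143, 50, 38, 68, 156, 99, 160, 89, 22, 108, 56, 23, 24, 103, 150, 114, 41, 142, 134, 154, 104, 66, 161, 5, 69, 72, 146, 124, 16, 123, 100, 76, 136, 149, 35, 157, 15, 44, 53, 112, 46, 48, 43, 137, 65, 82, 121, 105, 145, 45, 132, 159, 10, 138, 144, 129, 85, 32, 83, 37, 152, 109, 135, 70, 151, 30, 88, 106, 61, 92, 96, 86, 111, 130, 1]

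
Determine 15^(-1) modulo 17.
Since 17 is prime, by Fermat 15^(-1) ≡ 15^{15} ≡ 8 mod 17. Verify: 15 × 8 = 120 ≡ 1 mod 17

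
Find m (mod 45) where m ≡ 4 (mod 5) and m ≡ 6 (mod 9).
M = 5 × 9 = 45. M₁ = 9, y₁ ≡ 4 (mod 5). M₂ = 5, y₂ ≡ 2 (mod 9). m = 4×9×4 + 6×5×2 ≡ 24 (mod 45)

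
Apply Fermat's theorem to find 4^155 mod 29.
By Fermat: 4^{28} ≡ 1 mod 29. 155 = 5×28 + 15. So 4^{155} ≡ 4^{15} ≡ 4 mod 29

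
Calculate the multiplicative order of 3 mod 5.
Powers of 3 mod 5: 3^1≡3, 3^2≡4, 3^3≡2, 3^4≡1. So the order of 3 is 4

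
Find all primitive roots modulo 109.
There are φ(108) = 36 primitive roots mod 109: {6, 10, 11, 13, 14, 18, 24, 30, 37, 39, 40, 42, 44, 47, 50, 51, 52, 53, 56, 57, 58, 59, 62, 65, 67, 69, 70, 72, 79, 85, 91, 95, 96, 98, 99, 103}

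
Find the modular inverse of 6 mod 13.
Since 13 is prime, by Fermat 6^(-1) ≡ 6^{11} ≡ 11 mod 13. Verify: 6 × 11 = 66 ≡ 1 mod 13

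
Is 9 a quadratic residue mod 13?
By Euler's criterion: 9^{6} ≡ 1 mod 13. Since this equals 1, 9 is a QR.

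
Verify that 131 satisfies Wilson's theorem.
(130)! mod 131 = 130. Since this equals -1 (mod 131), Wilson confirms 131 is prime.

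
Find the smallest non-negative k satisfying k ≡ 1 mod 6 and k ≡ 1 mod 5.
M = 6 × 5 = 30. M₁ = 5, y₁ ≡ 5 mod 6. M₂ = 6, y₂ ≡ 1 mod 5. k = 1×5×5 + 1×6×1 ≡ 1 mod 30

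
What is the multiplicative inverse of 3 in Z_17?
Since 17 is prime, by Fermat 3^(-1) ≡ 3^{15} ≡ 6 (mod 17). Verify: 3 × 6 = 18 ≡ 1 (mod 17)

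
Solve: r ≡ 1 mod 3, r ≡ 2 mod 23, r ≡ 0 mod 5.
M = 3 × 23 × 5 = 345. M₁ = 115, y₁ ≡ 1 mod 3. M₂ = 15, y₂ ≡ 20 mod 23. M₃ = 69, y₃ ≡ 4 mod 5. r = 1×115×1 + 2×15×20 + 0×69×4 ≡ 25 mod 345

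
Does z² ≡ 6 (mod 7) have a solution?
By Euler's criterion: 6^{3} ≡ 6 (mod 7). Since this equals -1 (≡ 6), 6 is not a QR.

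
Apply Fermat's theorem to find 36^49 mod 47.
By Fermat: 36^{46} ≡ 1 mod 47. So 36^{49} = 36^{46} · 36^{3} ≡ 36^{3} ≡ 32 mod 47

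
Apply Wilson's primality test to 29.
(28)! mod 29 = 28. Since 28 ≡ -1 mod 29, 29 is prime.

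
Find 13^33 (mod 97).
By repeated squaring (mod 97): 13^{1}≡13, 13^{2}≡72, 13^{4}≡43, 13^{8}≡6, 13^{16}≡36, 13^{32}≡35. Then 13^{33} = 13^{32+1} ≡ 35 × 13 ≡ 67 (mod 97)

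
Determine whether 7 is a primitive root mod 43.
7^{6} ≡ 1 (mod 43) and 6 < 42, so ord_43(7) = 6 ≠ 42 and 7 is not a primitive root.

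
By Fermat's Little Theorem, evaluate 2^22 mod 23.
By Fermat's Little Theorem, 2^{22} ≡ 1 (mod 23) since 23 is prime and gcd(2, 23) = 1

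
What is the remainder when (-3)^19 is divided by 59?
By repeated squaring mod 59: (-3)^{1}≡56, (-3)^{2}≡9, (-3)^{4}≡22, (-3)^{8}≡12, (-3)^{16}≡26. Then (-3)^{19} = (-3)^{16+2+1} ≡ 26 × 9 × 56 ≡ 6 mod 59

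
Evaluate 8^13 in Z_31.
By repeated squaring (mod 31): 8^{1}≡8, 8^{2}≡2, 8^{4}≡4, 8^{8}≡16. Then 8^{13} = 8^{8+4+1} ≡ 16 × 4 × 8 ≡ 16 (mod 31)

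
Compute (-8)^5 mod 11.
By repeated squaring mod 11: (-8)^{1}≡3, (-8)^{2}≡9, (-8)^{4}≡4. Then (-8)^{5} = (-8)^{4+1} ≡ 4 × 3 ≡ 1 mod 11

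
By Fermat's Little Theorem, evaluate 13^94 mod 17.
By Fermat: 13^{16} ≡ 1 mod 17. 94 = 5×16 + 14. So 13^{94} ≡ 13^{14} ≡ 16 mod 17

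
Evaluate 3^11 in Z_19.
By repeated squaring (mod 19): 3^{1}≡3, 3^{2}≡9, 3^{4}≡5, 3^{8}≡6. Then 3^{11} = 3^{8+2+1} ≡ 6 × 9 × 3 ≡ 10 (mod 19)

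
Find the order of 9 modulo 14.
Powers of 9 mod 14: 9^1≡9, 9^2≡11, 9^3≡1. Order = 3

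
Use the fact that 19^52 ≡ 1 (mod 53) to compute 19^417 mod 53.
By Fermat: 19^{52} ≡ 1 (mod 53). 417 ≡ 1 (mod 52). So 19^{417} ≡ 19^{1} ≡ 19 (mod 53)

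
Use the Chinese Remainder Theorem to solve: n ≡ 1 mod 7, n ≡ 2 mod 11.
M = 7 × 11 = 77. M₁ = 11, y₁ ≡ 2 mod 7. M₂ = 7, y₂ ≡ 8 mod 11. n = 1×11×2 + 2×7×8 ≡ 57 mod 77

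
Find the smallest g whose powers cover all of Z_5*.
g = 2. Powers: [2, 4, 3, 1] generates all 4 non-zero residues.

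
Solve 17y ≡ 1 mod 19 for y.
Since 19 is prime, by Fermat 17^(-1) ≡ 17^{17} ≡ 9 mod 19. Verify: 17 × 9 = 153 ≡ 1 mod 19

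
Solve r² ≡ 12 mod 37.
The square roots of 12 mod 37 are 7 and 30. Verify: 7² = 49 ≡ 12 mod 37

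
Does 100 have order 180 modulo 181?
100^{90} ≡ 1 mod 181 and 90 < 180, so ord_181(100) = 90 ≠ 180 and 100 is not a primitive root.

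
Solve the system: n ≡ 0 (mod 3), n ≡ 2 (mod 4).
M = 3 × 4 = 12. M₁ = 4, y₁ ≡ 1 (mod 3). M₂ = 3, y₂ ≡ 3 (mod 4). n = 0×4×1 + 2×3×3 ≡ 6 (mod 12)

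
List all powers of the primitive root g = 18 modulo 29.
18^1, 18^2, ..., 18^{28} mod 29: [18, 5, 3, 25, 15, 9, 17, 16, 27, 22, 19, 23, 8, 28, 11, 24, 26, 4, 14, 20, 12, 13, 2, 7, 10, 6, 21, 1]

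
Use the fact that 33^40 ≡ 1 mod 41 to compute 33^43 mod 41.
By Fermat: 33^{40} ≡ 1 mod 41. So 33^{43} = 33^{40} · 33^{3} ≡ 33^{3} ≡ 21 mod 41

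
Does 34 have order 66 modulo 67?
ord_67(34) divides 66. For each prime q|66: 34^{33}≡66, 34^{22}≡29, 34^{6}≡22, none ≡ 1. So 34 has order 66 and is a primitive root mod 67.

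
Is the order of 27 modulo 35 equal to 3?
Powers of 27 mod 35: 27^1≡27, 27^2≡29, 27^3≡13, 27^4≡1. 27^3≡13≢1, so ord ≠ 3. No, the actual order is 4.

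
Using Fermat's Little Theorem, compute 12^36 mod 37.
By Fermat's Little Theorem, 12^{36} ≡ 1 (mod 37) since 37 is prime and gcd(12, 37) = 1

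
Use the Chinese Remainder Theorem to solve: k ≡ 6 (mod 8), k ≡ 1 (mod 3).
M = 8 × 3 = 24. M₁ = 3, y₁ ≡ 3 (mod 8). M₂ = 8, y₂ ≡ 2 (mod 3). k = 6×3×3 + 1×8×2 ≡ 22 (mod 24)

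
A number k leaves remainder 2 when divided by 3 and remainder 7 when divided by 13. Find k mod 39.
M = 3 × 13 = 39. M₁ = 13, y₁ ≡ 1 mod 3. M₂ = 3, y₂ ≡ 9 mod 13. k = 2×13×1 + 7×3×9 ≡ 20 mod 39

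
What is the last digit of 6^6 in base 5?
Using Fermat: 6^{4} ≡ 1 (mod 5). 6 ≡ 2 (mod 4). So 6^{6} ≡ 6^{2} ≡ 1 (mod 5)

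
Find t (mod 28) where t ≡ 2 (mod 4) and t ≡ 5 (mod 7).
M = 4 × 7 = 28. M₁ = 7, y₁ ≡ 3 (mod 4). M₂ = 4, y₂ ≡ 2 (mod 7). t = 2×7×3 + 5×4×2 ≡ 26 (mod 28)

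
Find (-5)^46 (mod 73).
By repeated squaring (mod 73): (-5)^{1}≡68, (-5)^{2}≡25, (-5)^{4}≡41, (-5)^{8}≡2, (-5)^{16}≡4, (-5)^{32}≡16. Then (-5)^{46} = (-5)^{32+8+4+2} ≡ 16 × 2 × 41 × 25 ≡ 23 (mod 73)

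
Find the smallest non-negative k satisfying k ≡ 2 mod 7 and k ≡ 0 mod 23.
M = 7 × 23 = 161. M₁ = 23, y₁ ≡ 4 mod 7. M₂ = 7, y₂ ≡ 10 mod 23. k = 2×23×4 + 0×7×10 ≡ 23 mod 161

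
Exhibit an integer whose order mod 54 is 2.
53 has order 2 mod 54 since 53^{2} ≡ 1 (mod 54) and no smaller power works.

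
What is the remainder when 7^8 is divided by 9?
By repeated squaring (mod 9): 7^{1}≡7, 7^{2}≡4, 7^{4}≡7, 7^{8}≡4. So 7^{8} ≡ 4 (mod 9)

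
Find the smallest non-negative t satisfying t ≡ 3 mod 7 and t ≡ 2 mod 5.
M = 7 × 5 = 35. M₁ = 5, y₁ ≡ 3 mod 7. M₂ = 7, y₂ ≡ 3 mod 5. t = 3×5×3 + 2×7×3 ≡ 17 mod 35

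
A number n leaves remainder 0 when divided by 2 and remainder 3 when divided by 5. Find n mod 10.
M = 2 × 5 = 10. M₁ = 5, y₁ ≡ 1 mod 2. M₂ = 2, y₂ ≡ 3 mod 5. n = 0×5×1 + 3×2×3 ≡ 8 mod 10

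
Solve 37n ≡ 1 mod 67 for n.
Since 67 is prime, by Fermat 37^(-1) ≡ 37^{65} ≡ 29 mod 67. Verify: 37 × 29 = 1073 ≡ 1 mod 67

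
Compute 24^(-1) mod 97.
Since 97 is prime, by Fermat 24^(-1) ≡ 24^{95} ≡ 93 mod 97. Verify: 24 × 93 = 2232 ≡ 1 mod 97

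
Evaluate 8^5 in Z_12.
By repeated squaring (mod 12): 8^{1}≡8, 8^{2}≡4, 8^{4}≡4. Then 8^{5} = 8^{4+1} ≡ 4 × 8 ≡ 8 (mod 12)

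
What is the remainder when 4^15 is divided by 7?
Using Fermat: 4^{6} ≡ 1 mod 7. 15 ≡ 3 mod 6. So 4^{15} ≡ 4^{3} ≡ 1 mod 7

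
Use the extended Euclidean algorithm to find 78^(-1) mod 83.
Extended GCD: 78(33) + 83(-31) = 1. So 78^(-1) ≡ 33 mod 83. Verify: 78 × 33 = 2574 ≡ 1 mod 83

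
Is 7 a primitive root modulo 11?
ord_11(7) divides 10. For each prime q|10: 7^{5}≡10, 7^{2}≡5, none ≡ 1. So 7 has order 10 and is a primitive root mod 11.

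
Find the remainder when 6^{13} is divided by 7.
By Fermat: 6^{6} ≡ 1 mod 7. 13 = 2×6 + 1. So 6^{13} ≡ 6^{1} ≡ 6 mod 7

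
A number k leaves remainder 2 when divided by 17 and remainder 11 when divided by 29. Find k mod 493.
M = 17 × 29 = 493. M₁ = 29, y₁ ≡ 10 mod 17. M₂ = 17, y₂ ≡ 12 mod 29. k = 2×29×10 + 11×17×12 ≡ 359 mod 493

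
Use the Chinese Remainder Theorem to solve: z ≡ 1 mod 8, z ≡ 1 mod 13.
M = 8 × 13 = 104. M₁ = 13, y₁ ≡ 5 mod 8. M₂ = 8, y₂ ≡ 5 mod 13. z = 1×13×5 + 1×8×5 ≡ 1 mod 104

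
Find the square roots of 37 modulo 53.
The square roots of 37 mod 53 are 14 and 39. Verify: 14² = 196 ≡ 37 mod 53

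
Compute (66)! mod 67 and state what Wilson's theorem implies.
(66)! mod 67 = 66. Since this equals -1 (mod 67), Wilson confirms 67 is prime.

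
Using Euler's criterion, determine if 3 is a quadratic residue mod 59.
By Euler's criterion: 3^{29} ≡ 1 mod 59. Since this equals 1, 3 is a QR.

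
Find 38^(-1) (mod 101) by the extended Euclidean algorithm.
Extended GCD: 38(8) + 101(-3) = 1. So 38^(-1) ≡ 8 (mod 101). Verify: 38 × 8 = 304 ≡ 1 (mod 101)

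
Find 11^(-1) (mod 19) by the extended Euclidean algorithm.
Extended GCD: 11(7) + 19(-4) = 1. So 11^(-1) ≡ 7 (mod 19). Verify: 11 × 7 = 77 ≡ 1 (mod 19)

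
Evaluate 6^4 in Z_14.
6^{4} = 1296 ≡ 8 mod 14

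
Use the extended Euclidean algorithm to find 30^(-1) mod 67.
Extended GCD: 30(-29) + 67(13) = 1. So 30^(-1) ≡ -29 ≡ 38 (mod 67). Verify: 30 × 38 = 1140 ≡ 1 (mod 67)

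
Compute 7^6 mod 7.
By repeated squaring (mod 7): 7^{1}≡0, 7^{2}≡0, 7^{4}≡0. Then 7^{6} = 7^{4+2} ≡ 0 × 0 ≡ 0 (mod 7)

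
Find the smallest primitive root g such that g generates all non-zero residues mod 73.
g = 5. For each prime q|72: 5^{36}≡72, 5^{24}≡8, none ≡ 1, so ord_73(5) = 72 and 5 is a primitive root.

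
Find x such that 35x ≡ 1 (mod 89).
Since 89 is prime, by Fermat 35^(-1) ≡ 35^{87} ≡ 28 (mod 89). Verify: 35 × 28 = 980 ≡ 1 (mod 89)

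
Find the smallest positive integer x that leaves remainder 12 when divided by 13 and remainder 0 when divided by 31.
M = 13 × 31 = 403. M₁ = 31, y₁ ≡ 8 (mod 13). M₂ = 13, y₂ ≡ 12 (mod 31). x = 12×31×8 + 0×13×12 ≡ 155 (mod 403)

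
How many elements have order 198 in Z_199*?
There are φ(199-1) = φ(198) = 60 primitive roots modulo 199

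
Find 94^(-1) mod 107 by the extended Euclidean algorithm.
Extended GCD: 94(-33) + 107(29) = 1. So 94^(-1) ≡ -33 ≡ 74 mod 107. Verify: 94 × 74 = 6956 ≡ 1 mod 107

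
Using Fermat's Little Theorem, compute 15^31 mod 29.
By Fermat: 15^{28} ≡ 1 mod 29. So 15^{31} = 15^{28} · 15^{3} ≡ 15^{3} ≡ 11 mod 29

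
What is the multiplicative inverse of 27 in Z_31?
Since 31 is prime, by Fermat 27^(-1) ≡ 27^{29} ≡ 23 (mod 31). Verify: 27 × 23 = 621 ≡ 1 (mod 31)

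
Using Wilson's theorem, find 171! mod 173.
(172)! = (171)! × (172) ≡ -1 (mod 173). So (171)! ≡ -1 × (172)^(-1) ≡ (-1)×(-1) = 1 (mod 173)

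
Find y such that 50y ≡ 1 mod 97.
Since 97 is prime, by Fermat 50^(-1) ≡ 50^{95} ≡ 33 mod 97. Verify: 50 × 33 = 1650 ≡ 1 mod 97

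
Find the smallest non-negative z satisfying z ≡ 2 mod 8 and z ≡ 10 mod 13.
M = 8 × 13 = 104. M₁ = 13, y₁ ≡ 5 mod 8. M₂ = 8, y₂ ≡ 5 mod 13. z = 2×13×5 + 10×8×5 ≡ 10 mod 104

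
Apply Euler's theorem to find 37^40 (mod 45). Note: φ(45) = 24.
By Euler: 37^{24} ≡ 1 (mod 45) since gcd(37, 45) = 1. 40 = 1×24 + 16. So 37^{40} ≡ 37^{16} ≡ 1 (mod 45)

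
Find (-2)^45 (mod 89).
By repeated squaring (mod 89): (-2)^{1}≡87, (-2)^{2}≡4, (-2)^{4}≡16, (-2)^{8}≡78, (-2)^{16}≡32, (-2)^{32}≡45. Then (-2)^{45} = (-2)^{32+8+4+1} ≡ 45 × 78 × 16 × 87 ≡ 87 (mod 89)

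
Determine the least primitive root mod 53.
g = 2. Powers: [2, 4, 8, 16, 32, 11, 22, 44, 35, ...] generates all 52 non-zero residues.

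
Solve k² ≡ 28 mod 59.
The square roots of 28 mod 59 are 21 and 38. Verify: 21² = 441 ≡ 28 mod 59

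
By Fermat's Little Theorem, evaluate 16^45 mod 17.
By Fermat: 16^{16} ≡ 1 mod 17. 45 = 2×16 + 13. So 16^{45} ≡ 16^{13} ≡ 16 mod 17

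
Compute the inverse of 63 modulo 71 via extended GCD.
Extended GCD: 63(-9) + 71(8) = 1. So 63^(-1) ≡ -9 ≡ 62 mod 71. Verify: 63 × 62 = 3906 ≡ 1 mod 71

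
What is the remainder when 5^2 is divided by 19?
5^{2} = 25 ≡ 6 mod 19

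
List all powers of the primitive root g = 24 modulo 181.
24^1, 24^2, ..., 24^{180} mod 181: [24, 33, 68, 3, 72, 99, 23, 9, 35, 116, 69, 27, 105, 167, 26, 81, 134, 139, 78, 62, 40, 55, 53, 5, 120, 165, 159, 15, 179, 133, 115, 45, 175, 37, 164, 135, 163, 111, 130, 43, 127, 152, 28, 129, 19, 94, 84, 25, 57, 101, 71, 75, 171, 122, 32, 44, 151, 4, 96, 132, 91, 12, 107, 34, 92, 36, 140, 102, 95, 108, 58, 125, 104, 143, 174, 13, 131, 67, 160, 39, 31, 20, 118, 117, 93, 60, 173, 170, 98, 180, 157, 148, 113, 178, 109, 82, 158, 172, 146, 65, 112, 154, 76, 14, 155, 100, 47, 42, 103, 119, 141, 126, 128, 176, 61, 16, 22, 166, 2, 48, 66, 136, 6, 144, 17, 46, 18, 70, 51, 138, 54, 29, 153, 52, 162, 87, 97, 156, 124, 80, 110, 106, 10, 59, 149, 137, 30, 177, 85, 49, 90, 169, 74, 147, 89, 145, 41, 79, 86, 73, 123, 56, 77, 38, 7, 168, 50, 114, 21, 142, 150, 161, 63, 64, 88, 121, 8, 11, 83, 1]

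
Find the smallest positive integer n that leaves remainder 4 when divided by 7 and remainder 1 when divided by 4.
M = 7 × 4 = 28. M₁ = 4, y₁ ≡ 2 (mod 7). M₂ = 7, y₂ ≡ 3 (mod 4). n = 4×4×2 + 1×7×3 ≡ 25 (mod 28)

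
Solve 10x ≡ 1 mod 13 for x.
Since 13 is prime, by Fermat 10^(-1) ≡ 10^{11} ≡ 4 mod 13. Verify: 10 × 4 = 40 ≡ 1 mod 13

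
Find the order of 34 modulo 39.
Powers of 34 mod 39: 34^1≡34, 34^2≡25, 34^3≡31, 34^4≡1. ord_39(34) = 4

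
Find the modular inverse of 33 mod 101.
Since 101 is prime, by Fermat 33^(-1) ≡ 33^{99} ≡ 49 mod 101. Verify: 33 × 49 = 1617 ≡ 1 mod 101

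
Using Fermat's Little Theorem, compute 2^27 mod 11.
By Fermat: 2^{10} ≡ 1 mod 11. 27 = 2×10 + 7. So 2^{27} ≡ 2^{7} ≡ 7 mod 11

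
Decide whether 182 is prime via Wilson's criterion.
(181)! mod 182 = 0. Since 0 ≢ -1 mod 182, 182 is not prime.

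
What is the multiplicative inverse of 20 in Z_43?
Since 43 is prime, by Fermat 20^(-1) ≡ 20^{41} ≡ 28 mod 43. Verify: 20 × 28 = 560 ≡ 1 mod 43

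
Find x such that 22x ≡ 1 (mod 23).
Since 23 is prime, by Fermat 22^(-1) ≡ 22^{21} ≡ 22 (mod 23). Verify: 22 × 22 = 484 ≡ 1 (mod 23)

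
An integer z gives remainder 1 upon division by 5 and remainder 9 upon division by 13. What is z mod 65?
M = 5 × 13 = 65. M₁ = 13, y₁ ≡ 2 mod 5. M₂ = 5, y₂ ≡ 8 mod 13. z = 1×13×2 + 9×5×8 ≡ 61 mod 65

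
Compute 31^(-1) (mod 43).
Since 43 is prime, by Fermat 31^(-1) ≡ 31^{41} ≡ 25 (mod 43). Verify: 31 × 25 = 775 ≡ 1 (mod 43)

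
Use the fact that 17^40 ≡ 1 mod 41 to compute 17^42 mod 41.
By Fermat: 17^{40} ≡ 1 mod 41. So 17^{42} = 17^{40} · 17^{2} ≡ 17^{2} ≡ 2 mod 41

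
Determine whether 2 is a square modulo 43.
By Euler's criterion: 2^{21} ≡ 42 (mod 43). Since this equals -1 (≡ 42), 2 is not a QR.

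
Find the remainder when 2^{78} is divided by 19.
By Fermat: 2^{18} ≡ 1 mod 19. 78 = 4×18 + 6. So 2^{78} ≡ 2^{6} ≡ 7 mod 19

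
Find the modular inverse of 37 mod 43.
Since 43 is prime, by Fermat 37^(-1) ≡ 37^{41} ≡ 7 mod 43. Verify: 37 × 7 = 259 ≡ 1 mod 43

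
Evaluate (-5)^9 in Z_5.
By repeated squaring mod 5: (-5)^{1}≡0, (-5)^{2}≡0, (-5)^{4}≡0, (-5)^{8}≡0. Then (-5)^{9} = (-5)^{8+1} ≡ 0 × 0 ≡ 0 mod 5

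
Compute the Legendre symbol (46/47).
(46/47) = 46^{23} mod 47 = -1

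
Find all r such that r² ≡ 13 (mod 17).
The square roots of 13 mod 17 are 8 and 9. Verify: 8² = 64 ≡ 13 (mod 17)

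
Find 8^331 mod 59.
Using Fermat: 8^{58} ≡ 1 mod 59. 331 ≡ 41 mod 58. So 8^{331} ≡ 8^{41} ≡ 10 mod 59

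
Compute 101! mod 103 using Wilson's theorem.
(102)! = (101)! × (102) ≡ -1 mod 103. So (101)! ≡ -1 × (102)^(-1) ≡ (-1)×(-1) = 1 mod 103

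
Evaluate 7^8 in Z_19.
By repeated squaring (mod 19): 7^{1}≡7, 7^{2}≡11, 7^{4}≡7, 7^{8}≡11. So 7^{8} ≡ 11 (mod 19)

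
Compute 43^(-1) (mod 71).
Since 71 is prime, by Fermat 43^(-1) ≡ 43^{69} ≡ 38 (mod 71). Verify: 43 × 38 = 1634 ≡ 1 (mod 71)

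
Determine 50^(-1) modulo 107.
Since 107 is prime, by Fermat 50^(-1) ≡ 50^{105} ≡ 15 mod 107. Verify: 50 × 15 = 750 ≡ 1 mod 107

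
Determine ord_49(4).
Powers of 4 mod 49: 4^1≡4, 4^2≡16, 4^3≡15, 4^4≡11, 4^5≡44, 4^6≡29, 4^7≡18, 4^8≡23, 4^9≡43, 4^10≡25, 4^11≡2, 4^12≡8, 4^13≡32, 4^14≡30, 4^15≡22, 4^16≡39, 4^17≡9, 4^18≡36, 4^19≡46, 4^20≡37, 4^21≡1. So the order of 4 is 21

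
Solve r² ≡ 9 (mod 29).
The square roots of 9 mod 29 are 26 and 3. Verify: 26² = 676 ≡ 9 (mod 29)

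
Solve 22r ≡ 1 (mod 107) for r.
Since 107 is prime, by Fermat 22^(-1) ≡ 22^{105} ≡ 73 (mod 107). Verify: 22 × 73 = 1606 ≡ 1 (mod 107)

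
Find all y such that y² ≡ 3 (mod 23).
The square roots of 3 mod 23 are 16 and 7. Verify: 16² = 256 ≡ 3 (mod 23)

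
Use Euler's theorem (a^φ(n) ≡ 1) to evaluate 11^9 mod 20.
By Euler: 11^{8} ≡ 1 (mod 20) since gcd(11, 20) = 1. 9 = 1×8 + 1. So 11^{9} ≡ 11^{1} ≡ 11 (mod 20)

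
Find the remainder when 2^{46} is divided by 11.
By Fermat: 2^{10} ≡ 1 mod 11. 46 = 4×10 + 6. So 2^{46} ≡ 2^{6} ≡ 9 mod 11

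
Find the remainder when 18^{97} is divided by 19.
By Fermat: 18^{18} ≡ 1 (mod 19). 97 = 5×18 + 7. So 18^{97} ≡ 18^{7} ≡ 18 (mod 19)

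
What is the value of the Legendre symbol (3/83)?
(3/83) = 3^{41} mod 83 = 1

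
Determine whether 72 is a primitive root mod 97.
72^{48} ≡ 1 mod 97 and 48 < 96, so ord_97(72) = 48 ≠ 96 and 72 is not a primitive root.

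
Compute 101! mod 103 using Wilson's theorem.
(102)! = (101)! × (102) ≡ -1 mod 103. So (101)! ≡ -1 × (102)^(-1) ≡ (-1)×(-1) = 1 mod 103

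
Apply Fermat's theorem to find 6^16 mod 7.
By Fermat: 6^{6} ≡ 1 mod 7. 16 = 2×6 + 4. So 6^{16} ≡ 6^{4} ≡ 1 mod 7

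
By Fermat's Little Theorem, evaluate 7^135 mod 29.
By Fermat: 7^{28} ≡ 1 mod 29. 135 = 4×28 + 23. So 7^{135} ≡ 7^{23} ≡ 20 mod 29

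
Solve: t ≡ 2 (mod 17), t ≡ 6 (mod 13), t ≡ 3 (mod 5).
M = 17 × 13 × 5 = 1105. M₁ = 65, y₁ ≡ 11 (mod 17). M₂ = 85, y₂ ≡ 2 (mod 13). M₃ = 221, y₃ ≡ 1 (mod 5). t = 2×65×11 + 6×85×2 + 3×221×1 ≡ 903 (mod 1105)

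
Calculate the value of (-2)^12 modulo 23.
By repeated squaring (mod 23): (-2)^{1}≡21, (-2)^{2}≡4, (-2)^{4}≡16, (-2)^{8}≡3. Then (-2)^{12} = (-2)^{8+4} ≡ 3 × 16 ≡ 2 (mod 23)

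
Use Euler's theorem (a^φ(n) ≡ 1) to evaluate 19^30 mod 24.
By Euler: 19^{8} ≡ 1 (mod 24) since gcd(19, 24) = 1. 30 = 3×8 + 6. So 19^{30} ≡ 19^{6} ≡ 1 (mod 24)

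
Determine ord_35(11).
Powers of 11 mod 35: 11^1≡11, 11^2≡16, 11^3≡1. So the order of 11 is 3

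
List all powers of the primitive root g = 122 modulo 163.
122^1, 122^2, ..., 122^{162} mod 163: [122, 51, 28, 156, 124, 132, 130, 49, 110, 54, 68, 146, 45, 111, 13, 119, 11, 38, 72, 145, 86, 60, 148, 126, 50, 69, 105, 96, 139, 6, 80, 143, 5, 121, 92, 140, 128, 131, 8, 161, 82, 61, 107, 14, 78, 62, 66, 65, 106, 55, 27, 34, 73, 104, 137, 88, 141, 87, 19, 36, 154, 43, 30, 74, 63, 25, 116, 134, 48, 151, 3, 40, 153, 84, 142, 46, 70, 64, 147, 4, 162, 41, 112, 135, 7, 39, 31, 33, 114, 53, 109, 95, 17, 118, 52, 150, 44, 152, 125, 91, 18, 77, 103, 15, 37, 113, 94, 58, 67, 24, 157, 83, 20, 158, 42, 71, 23, 35, 32, 155, 2, 81, 102, 56, 149, 85, 101, 97, 98, 57, 108, 136, 129, 90, 59, 26, 75, 22, 76, 144, 127, 9, 120, 133, 89, 100, 138, 47, 29, 115, 12, 160, 123, 10, 79, 21, 117, 93, 99, 16, 159, 1]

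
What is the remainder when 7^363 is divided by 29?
Using Fermat: 7^{28} ≡ 1 mod 29. 363 ≡ 27 mod 28. So 7^{363} ≡ 7^{27} ≡ 25 mod 29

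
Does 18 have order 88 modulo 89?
18^{44} ≡ 1 mod 89 and 44 < 88, so ord_89(18) = 44 ≠ 88 and 18 is not a primitive root.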